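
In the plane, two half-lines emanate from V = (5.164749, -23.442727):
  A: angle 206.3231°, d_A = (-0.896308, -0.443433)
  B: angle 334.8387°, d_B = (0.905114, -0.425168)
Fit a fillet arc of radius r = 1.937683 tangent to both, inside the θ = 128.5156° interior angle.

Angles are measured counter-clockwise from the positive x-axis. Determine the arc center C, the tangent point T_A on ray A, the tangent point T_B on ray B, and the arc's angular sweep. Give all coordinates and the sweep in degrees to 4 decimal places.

center=(5.1866,-25.5938) T_A=(4.3273,-23.8570) T_B=(6.0104,-23.8400) sweep=51.4844

bisector direction at 270.5809° = (0.010138,-0.999949)
center distance |VC| = r/sin(θ/2) = 1.937683/sin(64.2578°) = 2.151171
C = V + |VC|·bis = (5.1866,-25.5938)
T_A = V + ((C−V)·d_A)·d_A = V + 0.9343·d_A = (4.3273,-23.8570)
T_B = V + ((C−V)·d_B)·d_B = V + 0.9343·d_B = (6.0104,-23.8400)
sweep = 180° − θ = 51.4844°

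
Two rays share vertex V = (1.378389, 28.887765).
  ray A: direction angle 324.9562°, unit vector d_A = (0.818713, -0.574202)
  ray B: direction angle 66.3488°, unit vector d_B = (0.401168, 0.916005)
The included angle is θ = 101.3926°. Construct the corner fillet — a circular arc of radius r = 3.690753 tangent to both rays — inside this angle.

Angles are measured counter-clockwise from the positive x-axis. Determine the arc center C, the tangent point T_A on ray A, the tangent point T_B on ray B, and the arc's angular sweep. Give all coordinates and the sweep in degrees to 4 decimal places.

center=(5.9712,30.1746) T_A=(3.8519,27.1530) T_B=(2.5904,31.6552) sweep=78.6074

bisector direction at 15.6525° = (0.962916,0.269802)
center distance |VC| = r/sin(θ/2) = 3.690753/sin(50.6963°) = 4.769651
C = V + |VC|·bis = (5.9712,30.1746)
T_A = V + ((C−V)·d_A)·d_A = V + 3.0212·d_A = (3.8519,27.1530)
T_B = V + ((C−V)·d_B)·d_B = V + 3.0212·d_B = (2.5904,31.6552)
sweep = 180° − θ = 78.6074°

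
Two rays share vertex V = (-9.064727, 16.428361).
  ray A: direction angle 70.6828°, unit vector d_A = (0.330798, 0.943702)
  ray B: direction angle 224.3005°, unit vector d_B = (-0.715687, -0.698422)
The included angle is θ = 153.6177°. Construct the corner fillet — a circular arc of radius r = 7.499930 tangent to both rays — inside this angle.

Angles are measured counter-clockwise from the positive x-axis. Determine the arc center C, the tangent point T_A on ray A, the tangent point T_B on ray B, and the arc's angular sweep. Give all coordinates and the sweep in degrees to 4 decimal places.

center=(-15.5609,20.5682) T_A=(-8.4832,18.0873) T_B=(-10.3228,15.2006) sweep=26.3823

bisector direction at 147.4916° = (-0.843313,0.537423)
center distance |VC| = r/sin(θ/2) = 7.499930/sin(76.8089°) = 7.703185
C = V + |VC|·bis = (-15.5609,20.5682)
T_A = V + ((C−V)·d_A)·d_A = V + 1.7579·d_A = (-8.4832,18.0873)
T_B = V + ((C−V)·d_B)·d_B = V + 1.7579·d_B = (-10.3228,15.2006)
sweep = 180° − θ = 26.3823°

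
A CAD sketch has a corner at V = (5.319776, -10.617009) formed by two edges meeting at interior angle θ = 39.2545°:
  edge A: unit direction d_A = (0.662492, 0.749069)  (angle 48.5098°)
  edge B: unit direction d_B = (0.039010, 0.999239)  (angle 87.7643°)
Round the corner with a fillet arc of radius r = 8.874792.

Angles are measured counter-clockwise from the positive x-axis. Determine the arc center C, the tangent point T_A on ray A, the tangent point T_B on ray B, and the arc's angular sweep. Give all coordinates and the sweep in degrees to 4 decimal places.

center=(15.1586,13.9037) T_A=(21.8065,8.0242) T_B=(6.2906,14.2499) sweep=140.7455

bisector direction at 68.1371° = (0.372388,0.928077)
center distance |VC| = r/sin(θ/2) = 8.874792/sin(19.6273°) = 26.420968
C = V + |VC|·bis = (15.1586,13.9037)
T_A = V + ((C−V)·d_A)·d_A = V + 24.8859·d_A = (21.8065,8.0242)
T_B = V + ((C−V)·d_B)·d_B = V + 24.8859·d_B = (6.2906,14.2499)
sweep = 180° − θ = 140.7455°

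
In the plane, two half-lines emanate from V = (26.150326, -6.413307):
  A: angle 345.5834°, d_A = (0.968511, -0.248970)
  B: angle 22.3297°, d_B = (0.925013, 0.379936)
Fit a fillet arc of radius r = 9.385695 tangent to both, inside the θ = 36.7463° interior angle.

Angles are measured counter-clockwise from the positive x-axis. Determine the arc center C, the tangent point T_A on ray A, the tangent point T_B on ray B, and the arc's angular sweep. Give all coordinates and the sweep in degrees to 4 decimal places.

center=(55.8559,-4.3587) T_A=(53.5191,-13.4489) T_B=(52.2899,4.3232) sweep=143.2537

bisector direction at 3.9565° = (0.997617,0.069000)
center distance |VC| = r/sin(θ/2) = 9.385695/sin(18.3731°) = 29.776541
C = V + |VC|·bis = (55.8559,-4.3587)
T_A = V + ((C−V)·d_A)·d_A = V + 28.2586·d_A = (53.5191,-13.4489)
T_B = V + ((C−V)·d_B)·d_B = V + 28.2586·d_B = (52.2899,4.3232)
sweep = 180° − θ = 143.2537°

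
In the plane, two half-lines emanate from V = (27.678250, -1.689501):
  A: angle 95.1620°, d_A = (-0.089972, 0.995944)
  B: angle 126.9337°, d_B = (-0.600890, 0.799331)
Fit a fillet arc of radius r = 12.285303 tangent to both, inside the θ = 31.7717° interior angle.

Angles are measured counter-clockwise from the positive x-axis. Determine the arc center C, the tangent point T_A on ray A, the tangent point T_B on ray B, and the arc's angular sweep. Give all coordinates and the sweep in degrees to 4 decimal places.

bisector direction at 111.0479° = (-0.359147,0.933281)
center distance |VC| = r/sin(θ/2) = 12.285303/sin(15.8858°) = 44.882460
C = V + |VC|·bis = (11.5588,40.1984)
T_A = V + ((C−V)·d_A)·d_A = V + 43.1684·d_A = (23.7943,41.3038)
T_B = V + ((C−V)·d_B)·d_B = V + 43.1684·d_B = (1.7388,32.8163)
sweep = 180° − θ = 148.2283°

center=(11.5588,40.1984) T_A=(23.7943,41.3038) T_B=(1.7388,32.8163) sweep=148.2283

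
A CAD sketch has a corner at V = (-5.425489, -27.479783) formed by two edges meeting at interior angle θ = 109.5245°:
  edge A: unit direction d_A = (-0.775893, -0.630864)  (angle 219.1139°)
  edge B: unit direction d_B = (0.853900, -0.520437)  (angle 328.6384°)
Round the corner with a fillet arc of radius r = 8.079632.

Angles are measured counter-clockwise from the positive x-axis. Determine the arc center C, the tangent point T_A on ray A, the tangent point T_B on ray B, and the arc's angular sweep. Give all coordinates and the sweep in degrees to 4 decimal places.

center=(-4.7568,-37.3494) T_A=(-9.8539,-31.0805) T_B=(-0.5518,-30.4502) sweep=70.4755

bisector direction at 273.8761° = (0.067600,-0.997713)
center distance |VC| = r/sin(θ/2) = 8.079632/sin(54.7623°) = 9.892237
C = V + |VC|·bis = (-4.7568,-37.3494)
T_A = V + ((C−V)·d_A)·d_A = V + 5.7075·d_A = (-9.8539,-31.0805)
T_B = V + ((C−V)·d_B)·d_B = V + 5.7075·d_B = (-0.5518,-30.4502)
sweep = 180° − θ = 70.4755°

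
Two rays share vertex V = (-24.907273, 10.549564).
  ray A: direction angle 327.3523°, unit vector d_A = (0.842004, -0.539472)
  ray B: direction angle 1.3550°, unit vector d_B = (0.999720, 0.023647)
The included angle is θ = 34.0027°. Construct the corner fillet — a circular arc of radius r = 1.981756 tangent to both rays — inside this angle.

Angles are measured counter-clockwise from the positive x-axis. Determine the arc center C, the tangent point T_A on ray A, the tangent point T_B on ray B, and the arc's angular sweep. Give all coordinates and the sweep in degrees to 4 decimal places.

center=(-18.3807,8.7216) T_A=(-19.4498,7.0530) T_B=(-18.4276,10.7028) sweep=145.9973

bisector direction at 344.3537° = (0.962945,-0.269699)
center distance |VC| = r/sin(θ/2) = 1.981756/sin(17.0013°) = 6.777685
C = V + |VC|·bis = (-18.3807,8.7216)
T_A = V + ((C−V)·d_A)·d_A = V + 6.4815·d_A = (-19.4498,7.0530)
T_B = V + ((C−V)·d_B)·d_B = V + 6.4815·d_B = (-18.4276,10.7028)
sweep = 180° − θ = 145.9973°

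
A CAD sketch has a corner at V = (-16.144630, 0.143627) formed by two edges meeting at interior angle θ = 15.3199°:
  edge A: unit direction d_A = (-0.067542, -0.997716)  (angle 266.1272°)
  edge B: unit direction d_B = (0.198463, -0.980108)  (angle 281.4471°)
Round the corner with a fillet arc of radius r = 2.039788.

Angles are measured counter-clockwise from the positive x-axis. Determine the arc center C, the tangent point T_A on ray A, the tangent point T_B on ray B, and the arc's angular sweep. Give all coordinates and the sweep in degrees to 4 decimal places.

bisector direction at 273.7871° = (0.066050,-0.997816)
center distance |VC| = r/sin(θ/2) = 2.039788/sin(7.6600°) = 15.302987
C = V + |VC|·bis = (-15.1339,-15.1259)
T_A = V + ((C−V)·d_A)·d_A = V + 15.1664·d_A = (-17.1690,-14.9882)
T_B = V + ((C−V)·d_B)·d_B = V + 15.1664·d_B = (-13.1347,-14.7211)
sweep = 180° − θ = 164.6801°

center=(-15.1339,-15.1259) T_A=(-17.1690,-14.9882) T_B=(-13.1347,-14.7211) sweep=164.6801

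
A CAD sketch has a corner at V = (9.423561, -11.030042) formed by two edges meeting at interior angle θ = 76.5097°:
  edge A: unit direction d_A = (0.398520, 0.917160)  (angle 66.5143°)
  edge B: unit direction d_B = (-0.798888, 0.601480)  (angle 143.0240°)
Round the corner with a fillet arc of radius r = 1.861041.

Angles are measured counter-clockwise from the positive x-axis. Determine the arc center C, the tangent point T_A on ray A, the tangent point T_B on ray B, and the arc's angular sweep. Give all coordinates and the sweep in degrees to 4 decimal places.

bisector direction at 104.7691° = (-0.254925,0.966961)
center distance |VC| = r/sin(θ/2) = 1.861041/sin(38.2548°) = 3.005749
C = V + |VC|·bis = (8.6573,-8.1236)
T_A = V + ((C−V)·d_A)·d_A = V + 2.3603·d_A = (10.3642,-8.8653)
T_B = V + ((C−V)·d_B)·d_B = V + 2.3603·d_B = (7.5379,-9.6104)
sweep = 180° − θ = 103.4903°

center=(8.6573,-8.1236) T_A=(10.3642,-8.8653) T_B=(7.5379,-9.6104) sweep=103.4903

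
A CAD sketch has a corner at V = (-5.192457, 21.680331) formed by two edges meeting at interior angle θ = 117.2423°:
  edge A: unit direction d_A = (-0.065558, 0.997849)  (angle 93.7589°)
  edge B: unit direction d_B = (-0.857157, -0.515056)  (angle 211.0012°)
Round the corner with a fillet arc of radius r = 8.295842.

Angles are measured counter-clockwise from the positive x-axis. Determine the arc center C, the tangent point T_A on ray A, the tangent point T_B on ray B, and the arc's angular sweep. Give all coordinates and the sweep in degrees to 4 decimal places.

bisector direction at 152.3800° = (-0.886042,0.463605)
center distance |VC| = r/sin(θ/2) = 8.295842/sin(58.6212°) = 9.717024
C = V + |VC|·bis = (-13.8022,26.1852)
T_A = V + ((C−V)·d_A)·d_A = V + 5.0596·d_A = (-5.5242,26.7290)
T_B = V + ((C−V)·d_B)·d_B = V + 5.0596·d_B = (-9.5293,19.0744)
sweep = 180° − θ = 62.7577°

center=(-13.8022,26.1852) T_A=(-5.5242,26.7290) T_B=(-9.5293,19.0744) sweep=62.7577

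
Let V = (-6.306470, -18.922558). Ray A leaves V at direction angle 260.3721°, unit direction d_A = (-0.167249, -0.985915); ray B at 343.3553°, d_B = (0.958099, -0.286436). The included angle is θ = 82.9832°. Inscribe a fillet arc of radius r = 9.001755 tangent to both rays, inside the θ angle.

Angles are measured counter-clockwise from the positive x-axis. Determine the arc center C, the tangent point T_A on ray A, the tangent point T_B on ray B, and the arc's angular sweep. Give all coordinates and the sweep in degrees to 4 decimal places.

center=(0.8663,-30.4624) T_A=(-8.0087,-28.9568) T_B=(3.4447,-21.8378) sweep=97.0168

bisector direction at 301.8637° = (0.527900,-0.849306)
center distance |VC| = r/sin(θ/2) = 9.001755/sin(41.4916°) = 13.587345
C = V + |VC|·bis = (0.8663,-30.4624)
T_A = V + ((C−V)·d_A)·d_A = V + 10.1776·d_A = (-8.0087,-28.9568)
T_B = V + ((C−V)·d_B)·d_B = V + 10.1776·d_B = (3.4447,-21.8378)
sweep = 180° − θ = 97.0168°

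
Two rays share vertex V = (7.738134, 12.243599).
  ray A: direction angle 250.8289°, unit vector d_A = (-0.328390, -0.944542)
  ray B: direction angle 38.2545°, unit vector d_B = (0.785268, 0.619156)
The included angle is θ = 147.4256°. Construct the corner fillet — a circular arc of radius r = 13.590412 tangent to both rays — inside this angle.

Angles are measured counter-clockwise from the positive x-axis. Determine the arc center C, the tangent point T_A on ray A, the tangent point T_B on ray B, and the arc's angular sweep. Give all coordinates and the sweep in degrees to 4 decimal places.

bisector direction at 324.5417° = (0.814538,-0.580110)
center distance |VC| = r/sin(θ/2) = 13.590412/sin(73.7128°) = 14.158626
C = V + |VC|·bis = (19.2709,4.0300)
T_A = V + ((C−V)·d_A)·d_A = V + 3.9708·d_A = (6.4342,8.4930)
T_B = V + ((C−V)·d_B)·d_B = V + 3.9708·d_B = (10.8563,14.7022)
sweep = 180° − θ = 32.5744°

center=(19.2709,4.0300) T_A=(6.4342,8.4930) T_B=(10.8563,14.7022) sweep=32.5744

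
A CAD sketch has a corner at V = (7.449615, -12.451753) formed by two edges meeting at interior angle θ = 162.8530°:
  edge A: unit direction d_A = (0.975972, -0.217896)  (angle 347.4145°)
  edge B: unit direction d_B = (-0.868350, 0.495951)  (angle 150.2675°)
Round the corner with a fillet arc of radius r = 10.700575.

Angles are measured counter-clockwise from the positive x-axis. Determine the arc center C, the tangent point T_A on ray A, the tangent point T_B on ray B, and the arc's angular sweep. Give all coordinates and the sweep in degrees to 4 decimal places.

bisector direction at 68.8410° = (0.360957,0.932582)
center distance |VC| = r/sin(θ/2) = 10.700575/sin(81.4265°) = 10.821501
C = V + |VC|·bis = (11.3557,-2.3598)
T_A = V + ((C−V)·d_A)·d_A = V + 1.6132·d_A = (9.0241,-12.8033)
T_B = V + ((C−V)·d_B)·d_B = V + 1.6132·d_B = (6.0488,-11.6517)
sweep = 180° − θ = 17.1470°

center=(11.3557,-2.3598) T_A=(9.0241,-12.8033) T_B=(6.0488,-11.6517) sweep=17.1470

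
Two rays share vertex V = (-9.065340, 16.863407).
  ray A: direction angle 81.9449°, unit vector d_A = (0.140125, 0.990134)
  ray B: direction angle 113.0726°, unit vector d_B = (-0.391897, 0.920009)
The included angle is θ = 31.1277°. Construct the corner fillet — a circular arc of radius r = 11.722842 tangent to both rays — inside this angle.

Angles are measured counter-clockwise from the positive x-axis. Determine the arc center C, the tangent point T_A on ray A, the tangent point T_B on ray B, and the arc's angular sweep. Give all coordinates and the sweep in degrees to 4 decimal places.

center=(-14.7748,60.1798) T_A=(-3.1676,58.5372) T_B=(-25.5599,55.5857) sweep=148.8723

bisector direction at 97.5088° = (-0.130678,0.991425)
center distance |VC| = r/sin(θ/2) = 11.722842/sin(15.5639°) = 43.691072
C = V + |VC|·bis = (-14.7748,60.1798)
T_A = V + ((C−V)·d_A)·d_A = V + 42.0890·d_A = (-3.1676,58.5372)
T_B = V + ((C−V)·d_B)·d_B = V + 42.0890·d_B = (-25.5599,55.5857)
sweep = 180° − θ = 148.8723°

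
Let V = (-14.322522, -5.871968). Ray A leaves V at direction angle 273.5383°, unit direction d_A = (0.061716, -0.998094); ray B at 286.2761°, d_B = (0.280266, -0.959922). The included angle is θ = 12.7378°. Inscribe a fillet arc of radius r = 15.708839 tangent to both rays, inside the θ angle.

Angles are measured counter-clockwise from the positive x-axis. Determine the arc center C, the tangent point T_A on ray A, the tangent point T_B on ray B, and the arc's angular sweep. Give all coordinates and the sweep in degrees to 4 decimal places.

bisector direction at 279.9072° = (0.172053,-0.985088)
center distance |VC| = r/sin(θ/2) = 15.708839/sin(6.3689°) = 141.611013
C = V + |VC|·bis = (10.0421,-145.3712)
T_A = V + ((C−V)·d_A)·d_A = V + 140.7370·d_A = (-5.6368,-146.3407)
T_B = V + ((C−V)·d_B)·d_B = V + 140.7370·d_B = (25.1213,-140.9686)
sweep = 180° − θ = 167.2622°

center=(10.0421,-145.3712) T_A=(-5.6368,-146.3407) T_B=(25.1213,-140.9686) sweep=167.2622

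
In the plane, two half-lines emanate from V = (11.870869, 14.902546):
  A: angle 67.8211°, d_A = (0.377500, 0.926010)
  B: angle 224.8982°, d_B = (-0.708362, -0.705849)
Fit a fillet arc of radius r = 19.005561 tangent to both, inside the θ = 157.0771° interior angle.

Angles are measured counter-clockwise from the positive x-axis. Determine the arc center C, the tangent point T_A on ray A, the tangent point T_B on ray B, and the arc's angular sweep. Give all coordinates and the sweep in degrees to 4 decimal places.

center=(-4.2738,25.6454) T_A=(13.3255,18.4708) T_B=(9.1413,12.1826) sweep=22.9229

bisector direction at 146.3596° = (-0.832531,0.553978)
center distance |VC| = r/sin(θ/2) = 19.005561/sin(78.5386°) = 19.392270
C = V + |VC|·bis = (-4.2738,25.6454)
T_A = V + ((C−V)·d_A)·d_A = V + 3.8534·d_A = (13.3255,18.4708)
T_B = V + ((C−V)·d_B)·d_B = V + 3.8534·d_B = (9.1413,12.1826)
sweep = 180° − θ = 22.9229°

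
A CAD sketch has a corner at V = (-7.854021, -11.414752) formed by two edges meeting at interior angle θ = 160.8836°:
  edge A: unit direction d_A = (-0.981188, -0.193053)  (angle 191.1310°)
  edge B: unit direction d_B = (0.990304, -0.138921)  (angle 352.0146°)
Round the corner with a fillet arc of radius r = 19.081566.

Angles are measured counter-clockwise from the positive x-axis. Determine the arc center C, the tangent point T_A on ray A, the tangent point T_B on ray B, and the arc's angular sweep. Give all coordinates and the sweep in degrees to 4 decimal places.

bisector direction at 271.5728° = (0.027447,-0.999623)
center distance |VC| = r/sin(θ/2) = 19.081566/sin(80.4418°) = 19.350196
C = V + |VC|·bis = (-7.3229,-30.7577)
T_A = V + ((C−V)·d_A)·d_A = V + 3.2131·d_A = (-11.0067,-12.0350)
T_B = V + ((C−V)·d_B)·d_B = V + 3.2131·d_B = (-4.6721,-11.8611)
sweep = 180° − θ = 19.1164°

center=(-7.3229,-30.7577) T_A=(-11.0067,-12.0350) T_B=(-4.6721,-11.8611) sweep=19.1164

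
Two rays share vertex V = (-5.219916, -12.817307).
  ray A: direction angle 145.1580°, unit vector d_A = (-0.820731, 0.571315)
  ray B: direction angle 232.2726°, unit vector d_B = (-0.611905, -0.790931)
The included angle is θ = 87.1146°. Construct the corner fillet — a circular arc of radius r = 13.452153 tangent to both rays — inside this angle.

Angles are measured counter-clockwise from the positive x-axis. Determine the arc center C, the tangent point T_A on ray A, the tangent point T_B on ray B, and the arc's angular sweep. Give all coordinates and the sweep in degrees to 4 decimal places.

center=(-24.5164,-15.7754) T_A=(-16.8310,-4.7348) T_B=(-13.8767,-24.0068) sweep=92.8854

bisector direction at 188.7153° = (-0.988453,-0.151525)
center distance |VC| = r/sin(θ/2) = 13.452153/sin(43.5573°) = 19.521913
C = V + |VC|·bis = (-24.5164,-15.7754)
T_A = V + ((C−V)·d_A)·d_A = V + 14.1472·d_A = (-16.8310,-4.7348)
T_B = V + ((C−V)·d_B)·d_B = V + 14.1472·d_B = (-13.8767,-24.0068)
sweep = 180° − θ = 92.8854°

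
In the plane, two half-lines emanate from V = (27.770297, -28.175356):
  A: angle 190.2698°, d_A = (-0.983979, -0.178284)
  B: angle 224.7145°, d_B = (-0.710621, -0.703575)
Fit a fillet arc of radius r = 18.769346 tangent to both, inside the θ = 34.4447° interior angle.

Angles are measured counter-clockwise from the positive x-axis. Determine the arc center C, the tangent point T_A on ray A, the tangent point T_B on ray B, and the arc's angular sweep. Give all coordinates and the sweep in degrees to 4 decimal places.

bisector direction at 207.4922° = (-0.887074,-0.461627)
center distance |VC| = r/sin(θ/2) = 18.769346/sin(17.2223°) = 63.392677
C = V + |VC|·bis = (-28.4637,-57.4391)
T_A = V + ((C−V)·d_A)·d_A = V + 60.5503·d_A = (-31.8100,-38.9705)
T_B = V + ((C−V)·d_B)·d_B = V + 60.5503·d_B = (-15.2581,-70.7770)
sweep = 180° − θ = 145.5553°

center=(-28.4637,-57.4391) T_A=(-31.8100,-38.9705) T_B=(-15.2581,-70.7770) sweep=145.5553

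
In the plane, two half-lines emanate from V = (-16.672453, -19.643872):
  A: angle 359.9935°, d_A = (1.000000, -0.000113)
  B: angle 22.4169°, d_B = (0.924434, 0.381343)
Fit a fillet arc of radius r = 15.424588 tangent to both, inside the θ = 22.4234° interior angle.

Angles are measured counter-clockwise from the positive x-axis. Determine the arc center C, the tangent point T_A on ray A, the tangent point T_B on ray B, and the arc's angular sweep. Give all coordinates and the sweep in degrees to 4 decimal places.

bisector direction at 11.2052° = (0.980938,0.194323)
center distance |VC| = r/sin(θ/2) = 15.424588/sin(11.2117°) = 79.330444
C = V + |VC|·bis = (61.1458,-4.2281)
T_A = V + ((C−V)·d_A)·d_A = V + 77.8165·d_A = (61.1440,-19.6527)
T_B = V + ((C−V)·d_B)·d_B = V + 77.8165·d_B = (55.2637,10.0309)
sweep = 180° − θ = 157.5766°

center=(61.1458,-4.2281) T_A=(61.1440,-19.6527) T_B=(55.2637,10.0309) sweep=157.5766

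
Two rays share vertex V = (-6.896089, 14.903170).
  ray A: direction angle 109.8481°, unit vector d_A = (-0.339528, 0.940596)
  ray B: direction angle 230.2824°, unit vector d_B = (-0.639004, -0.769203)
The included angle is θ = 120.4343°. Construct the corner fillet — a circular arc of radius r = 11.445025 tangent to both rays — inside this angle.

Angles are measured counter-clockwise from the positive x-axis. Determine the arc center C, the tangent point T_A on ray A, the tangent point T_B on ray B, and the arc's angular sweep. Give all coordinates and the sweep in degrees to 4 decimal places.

center=(-19.8852,17.1782) T_A=(-9.1200,21.0641) T_B=(-11.0816,9.8648) sweep=59.5657

bisector direction at 170.0652° = (-0.985005,0.172527)
center distance |VC| = r/sin(θ/2) = 11.445025/sin(60.2171°) = 13.186817
C = V + |VC|·bis = (-19.8852,17.1782)
T_A = V + ((C−V)·d_A)·d_A = V + 6.5501·d_A = (-9.1200,21.0641)
T_B = V + ((C−V)·d_B)·d_B = V + 6.5501·d_B = (-11.0816,9.8648)
sweep = 180° − θ = 59.5657°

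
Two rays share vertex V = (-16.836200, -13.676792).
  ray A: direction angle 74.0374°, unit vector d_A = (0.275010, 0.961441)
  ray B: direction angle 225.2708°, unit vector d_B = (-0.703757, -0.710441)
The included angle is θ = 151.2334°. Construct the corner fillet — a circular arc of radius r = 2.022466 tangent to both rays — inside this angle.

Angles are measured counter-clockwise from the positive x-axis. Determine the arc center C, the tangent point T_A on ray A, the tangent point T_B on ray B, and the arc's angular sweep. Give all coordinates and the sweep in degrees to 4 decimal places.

bisector direction at 149.6541° = (-0.862991,0.505219)
center distance |VC| = r/sin(θ/2) = 2.022466/sin(75.6167°) = 2.087910
C = V + |VC|·bis = (-18.6380,-12.6219)
T_A = V + ((C−V)·d_A)·d_A = V + 0.5187·d_A = (-16.6936,-13.1781)
T_B = V + ((C−V)·d_B)·d_B = V + 0.5187·d_B = (-17.2012,-14.0453)
sweep = 180° − θ = 28.7666°

center=(-18.6380,-12.6219) T_A=(-16.6936,-13.1781) T_B=(-17.2012,-14.0453) sweep=28.7666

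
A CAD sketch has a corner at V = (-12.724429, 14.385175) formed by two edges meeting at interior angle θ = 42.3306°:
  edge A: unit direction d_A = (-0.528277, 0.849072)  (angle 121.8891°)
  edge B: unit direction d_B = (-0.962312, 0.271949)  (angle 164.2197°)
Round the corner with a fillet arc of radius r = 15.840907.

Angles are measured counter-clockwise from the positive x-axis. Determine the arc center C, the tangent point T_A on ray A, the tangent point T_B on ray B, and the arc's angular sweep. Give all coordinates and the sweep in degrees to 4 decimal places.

bisector direction at 143.0544° = (-0.799207,0.601056)
center distance |VC| = r/sin(θ/2) = 15.840907/sin(21.1653°) = 43.873354
C = V + |VC|·bis = (-47.7883,40.7555)
T_A = V + ((C−V)·d_A)·d_A = V + 40.9138·d_A = (-34.3382,49.1239)
T_B = V + ((C−V)·d_B)·d_B = V + 40.9138·d_B = (-52.0962,25.5117)
sweep = 180° − θ = 137.6694°

center=(-47.7883,40.7555) T_A=(-34.3382,49.1239) T_B=(-52.0962,25.5117) sweep=137.6694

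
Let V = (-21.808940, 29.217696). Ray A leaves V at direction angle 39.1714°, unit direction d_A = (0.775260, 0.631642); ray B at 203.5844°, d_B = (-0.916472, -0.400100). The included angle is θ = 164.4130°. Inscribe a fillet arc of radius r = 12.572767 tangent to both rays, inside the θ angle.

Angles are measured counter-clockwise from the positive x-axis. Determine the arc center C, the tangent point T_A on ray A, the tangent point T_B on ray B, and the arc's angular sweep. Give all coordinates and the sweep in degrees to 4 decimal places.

center=(-28.4164,40.0518) T_A=(-20.4749,30.3046) T_B=(-23.3860,28.5292) sweep=15.5870

bisector direction at 121.3779° = (-0.520680,0.853752)
center distance |VC| = r/sin(θ/2) = 12.572767/sin(82.2065°) = 12.689981
C = V + |VC|·bis = (-28.4164,40.0518)
T_A = V + ((C−V)·d_A)·d_A = V + 1.7208·d_A = (-20.4749,30.3046)
T_B = V + ((C−V)·d_B)·d_B = V + 1.7208·d_B = (-23.3860,28.5292)
sweep = 180° − θ = 15.5870°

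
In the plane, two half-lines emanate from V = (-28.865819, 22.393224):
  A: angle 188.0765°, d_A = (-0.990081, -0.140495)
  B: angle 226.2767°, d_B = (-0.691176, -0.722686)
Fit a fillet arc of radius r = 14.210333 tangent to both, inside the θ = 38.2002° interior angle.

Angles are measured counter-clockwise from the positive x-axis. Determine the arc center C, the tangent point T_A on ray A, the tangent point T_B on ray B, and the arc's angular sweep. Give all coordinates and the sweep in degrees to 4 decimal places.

bisector direction at 207.1766° = (-0.889603,-0.456735)
center distance |VC| = r/sin(θ/2) = 14.210333/sin(19.1001°) = 43.427519
C = V + |VC|·bis = (-67.4991,2.5584)
T_A = V + ((C−V)·d_A)·d_A = V + 41.0368·d_A = (-69.4956,16.6278)
T_B = V + ((C−V)·d_B)·d_B = V + 41.0368·d_B = (-57.2295,-7.2635)
sweep = 180° − θ = 141.7998°

center=(-67.4991,2.5584) T_A=(-69.4956,16.6278) T_B=(-57.2295,-7.2635) sweep=141.7998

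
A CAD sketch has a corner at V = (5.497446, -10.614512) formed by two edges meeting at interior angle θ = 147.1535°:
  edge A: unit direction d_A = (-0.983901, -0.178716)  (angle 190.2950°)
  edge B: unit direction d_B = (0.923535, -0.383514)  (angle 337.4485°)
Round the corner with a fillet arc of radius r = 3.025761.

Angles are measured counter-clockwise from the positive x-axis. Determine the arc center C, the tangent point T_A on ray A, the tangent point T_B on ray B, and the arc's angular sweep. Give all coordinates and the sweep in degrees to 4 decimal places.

center=(5.1607,-13.7510) T_A=(4.6199,-10.7739) T_B=(6.3211,-10.9566) sweep=32.8465

bisector direction at 263.8717° = (-0.106754,-0.994285)
center distance |VC| = r/sin(θ/2) = 3.025761/sin(73.5768°) = 3.154465
C = V + |VC|·bis = (5.1607,-13.7510)
T_A = V + ((C−V)·d_A)·d_A = V + 0.8919·d_A = (4.6199,-10.7739)
T_B = V + ((C−V)·d_B)·d_B = V + 0.8919·d_B = (6.3211,-10.9566)
sweep = 180° − θ = 32.8465°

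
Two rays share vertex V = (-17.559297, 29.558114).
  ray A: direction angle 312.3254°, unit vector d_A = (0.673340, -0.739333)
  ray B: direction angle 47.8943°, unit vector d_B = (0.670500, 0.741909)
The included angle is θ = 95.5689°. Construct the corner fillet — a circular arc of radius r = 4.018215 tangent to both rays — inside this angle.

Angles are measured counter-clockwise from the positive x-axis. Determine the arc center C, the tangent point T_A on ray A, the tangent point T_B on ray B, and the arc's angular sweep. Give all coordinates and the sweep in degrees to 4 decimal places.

bisector direction at 0.1098° = (0.999998,0.001917)
center distance |VC| = r/sin(θ/2) = 4.018215/sin(47.7844°) = 5.425458
C = V + |VC|·bis = (-12.1338,29.5685)
T_A = V + ((C−V)·d_A)·d_A = V + 3.6455·d_A = (-15.1046,26.8629)
T_B = V + ((C−V)·d_B)·d_B = V + 3.6455·d_B = (-15.1150,32.2627)
sweep = 180° − θ = 84.4311°

center=(-12.1338,29.5685) T_A=(-15.1046,26.8629) T_B=(-15.1150,32.2627) sweep=84.4311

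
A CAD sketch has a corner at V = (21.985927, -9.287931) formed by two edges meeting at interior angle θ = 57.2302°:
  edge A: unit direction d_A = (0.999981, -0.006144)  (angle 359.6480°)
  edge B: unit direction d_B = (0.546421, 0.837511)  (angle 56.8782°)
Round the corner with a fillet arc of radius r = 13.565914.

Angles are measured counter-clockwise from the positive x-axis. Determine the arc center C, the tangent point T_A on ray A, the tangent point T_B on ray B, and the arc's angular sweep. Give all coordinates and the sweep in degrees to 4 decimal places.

center=(46.9349,4.1250) T_A=(46.8515,-9.4407) T_B=(35.5733,11.5377) sweep=122.7698

bisector direction at 28.2631° = (0.880782,0.473521)
center distance |VC| = r/sin(θ/2) = 13.565914/sin(28.6151°) = 28.325863
C = V + |VC|·bis = (46.9349,4.1250)
T_A = V + ((C−V)·d_A)·d_A = V + 24.8661·d_A = (46.8515,-9.4407)
T_B = V + ((C−V)·d_B)·d_B = V + 24.8661·d_B = (35.5733,11.5377)
sweep = 180° − θ = 122.7698°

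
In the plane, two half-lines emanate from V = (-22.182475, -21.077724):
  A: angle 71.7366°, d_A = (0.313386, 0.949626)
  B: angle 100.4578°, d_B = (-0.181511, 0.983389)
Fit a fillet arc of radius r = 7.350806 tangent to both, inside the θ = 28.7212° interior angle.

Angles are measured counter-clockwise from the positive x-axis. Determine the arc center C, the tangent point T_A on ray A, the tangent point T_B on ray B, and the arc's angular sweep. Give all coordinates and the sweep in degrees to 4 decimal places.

center=(-20.1652,8.4911) T_A=(-13.1847,6.1874) T_B=(-27.3939,7.1568) sweep=151.2788

bisector direction at 86.0972° = (0.068064,0.997681)
center distance |VC| = r/sin(θ/2) = 7.350806/sin(14.3606°) = 29.637506
C = V + |VC|·bis = (-20.1652,8.4911)
T_A = V + ((C−V)·d_A)·d_A = V + 28.7115·d_A = (-13.1847,6.1874)
T_B = V + ((C−V)·d_B)·d_B = V + 28.7115·d_B = (-27.3939,7.1568)
sweep = 180° − θ = 151.2788°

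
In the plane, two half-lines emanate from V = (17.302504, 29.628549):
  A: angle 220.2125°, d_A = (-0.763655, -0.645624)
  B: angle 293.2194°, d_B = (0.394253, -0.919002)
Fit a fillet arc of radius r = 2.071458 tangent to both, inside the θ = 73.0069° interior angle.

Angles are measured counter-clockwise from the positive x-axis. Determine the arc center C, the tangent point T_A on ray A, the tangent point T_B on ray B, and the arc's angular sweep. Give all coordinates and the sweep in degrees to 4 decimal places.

center=(16.5024,26.2395) T_A=(15.1650,27.8214) T_B=(18.4060,27.0562) sweep=106.9931

bisector direction at 256.7160° = (-0.229779,-0.973243)
center distance |VC| = r/sin(θ/2) = 2.071458/sin(36.5035°) = 3.482196
C = V + |VC|·bis = (16.5024,26.2395)
T_A = V + ((C−V)·d_A)·d_A = V + 2.7991·d_A = (15.1650,27.8214)
T_B = V + ((C−V)·d_B)·d_B = V + 2.7991·d_B = (18.4060,27.0562)
sweep = 180° − θ = 106.9931°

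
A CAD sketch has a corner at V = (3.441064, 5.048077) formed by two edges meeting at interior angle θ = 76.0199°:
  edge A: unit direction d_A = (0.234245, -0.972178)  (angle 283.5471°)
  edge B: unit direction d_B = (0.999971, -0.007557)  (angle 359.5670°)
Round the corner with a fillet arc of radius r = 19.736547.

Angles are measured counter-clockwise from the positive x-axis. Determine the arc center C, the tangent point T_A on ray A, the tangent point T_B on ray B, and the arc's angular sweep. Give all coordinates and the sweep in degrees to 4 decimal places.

bisector direction at 321.5571° = (0.783228,-0.621735)
center distance |VC| = r/sin(θ/2) = 19.736547/sin(38.0100°) = 32.050343
C = V + |VC|·bis = (28.5438,-14.8787)
T_A = V + ((C−V)·d_A)·d_A = V + 25.2526·d_A = (9.3563,-19.5019)
T_B = V + ((C−V)·d_B)·d_B = V + 25.2526·d_B = (28.6929,4.8572)
sweep = 180° − θ = 103.9801°

center=(28.5438,-14.8787) T_A=(9.3563,-19.5019) T_B=(28.6929,4.8572) sweep=103.9801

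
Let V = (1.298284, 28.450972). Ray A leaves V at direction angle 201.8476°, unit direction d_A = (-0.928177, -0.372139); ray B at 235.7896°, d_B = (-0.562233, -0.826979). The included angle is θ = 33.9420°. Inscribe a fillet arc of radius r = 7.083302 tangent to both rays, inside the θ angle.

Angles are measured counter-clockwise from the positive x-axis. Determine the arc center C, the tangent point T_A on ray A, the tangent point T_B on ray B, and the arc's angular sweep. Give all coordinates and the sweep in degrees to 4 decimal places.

center=(-17.6091,13.2389) T_A=(-20.2451,19.8135) T_B=(-11.7514,9.2564) sweep=146.0580

bisector direction at 218.8186° = (-0.779135,-0.626857)
center distance |VC| = r/sin(θ/2) = 7.083302/sin(16.9710°) = 24.267222
C = V + |VC|·bis = (-17.6091,13.2389)
T_A = V + ((C−V)·d_A)·d_A = V + 23.2104·d_A = (-20.2451,19.8135)
T_B = V + ((C−V)·d_B)·d_B = V + 23.2104·d_B = (-11.7514,9.2564)
sweep = 180° − θ = 146.0580°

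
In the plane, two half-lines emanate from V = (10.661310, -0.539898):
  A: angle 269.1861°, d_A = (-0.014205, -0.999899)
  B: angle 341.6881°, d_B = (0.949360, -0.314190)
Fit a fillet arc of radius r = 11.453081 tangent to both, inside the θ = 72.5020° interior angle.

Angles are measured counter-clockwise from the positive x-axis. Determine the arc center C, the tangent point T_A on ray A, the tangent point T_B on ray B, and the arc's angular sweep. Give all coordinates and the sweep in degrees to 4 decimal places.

center=(21.8914,-16.3205) T_A=(10.4394,-16.1578) T_B=(25.4898,-5.4474) sweep=107.4980

bisector direction at 305.4371° = (0.579809,-0.814753)
center distance |VC| = r/sin(θ/2) = 11.453081/sin(36.2510°) = 19.368546
C = V + |VC|·bis = (21.8914,-16.3205)
T_A = V + ((C−V)·d_A)·d_A = V + 15.6195·d_A = (10.4394,-16.1578)
T_B = V + ((C−V)·d_B)·d_B = V + 15.6195·d_B = (25.4898,-5.4474)
sweep = 180° − θ = 107.4980°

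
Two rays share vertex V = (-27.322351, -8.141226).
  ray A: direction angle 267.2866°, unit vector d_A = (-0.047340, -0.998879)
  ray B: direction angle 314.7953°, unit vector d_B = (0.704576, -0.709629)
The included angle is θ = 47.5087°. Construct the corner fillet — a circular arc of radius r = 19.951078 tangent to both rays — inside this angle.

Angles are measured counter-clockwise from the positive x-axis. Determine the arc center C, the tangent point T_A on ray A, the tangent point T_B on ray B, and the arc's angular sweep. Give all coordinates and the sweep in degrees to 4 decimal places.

bisector direction at 291.0410° = (0.359035,-0.933324)
center distance |VC| = r/sin(θ/2) = 19.951078/sin(23.7543°) = 49.528989
C = V + |VC|·bis = (-9.5397,-54.3678)
T_A = V + ((C−V)·d_A)·d_A = V + 45.3329·d_A = (-29.4684,-53.4233)
T_B = V + ((C−V)·d_B)·d_B = V + 45.3329·d_B = (4.6181,-40.3108)
sweep = 180° − θ = 132.4913°

center=(-9.5397,-54.3678) T_A=(-29.4684,-53.4233) T_B=(4.6181,-40.3108) sweep=132.4913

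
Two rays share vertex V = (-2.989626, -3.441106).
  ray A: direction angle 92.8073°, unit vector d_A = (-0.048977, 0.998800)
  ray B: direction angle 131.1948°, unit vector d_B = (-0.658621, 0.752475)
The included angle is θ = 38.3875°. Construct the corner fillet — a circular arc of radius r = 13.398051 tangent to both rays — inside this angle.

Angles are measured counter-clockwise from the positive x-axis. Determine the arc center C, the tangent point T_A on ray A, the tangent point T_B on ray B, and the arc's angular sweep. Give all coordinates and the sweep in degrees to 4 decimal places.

center=(-18.2566,34.3440) T_A=(-4.8746,35.0002) T_B=(-28.3383,25.5197) sweep=141.6125

bisector direction at 112.0011° = (-0.374624,0.927177)
center distance |VC| = r/sin(θ/2) = 13.398051/sin(19.1938°) = 40.752838
C = V + |VC|·bis = (-18.2566,34.3440)
T_A = V + ((C−V)·d_A)·d_A = V + 38.4875·d_A = (-4.8746,35.0002)
T_B = V + ((C−V)·d_B)·d_B = V + 38.4875·d_B = (-28.3383,25.5197)
sweep = 180° − θ = 141.6125°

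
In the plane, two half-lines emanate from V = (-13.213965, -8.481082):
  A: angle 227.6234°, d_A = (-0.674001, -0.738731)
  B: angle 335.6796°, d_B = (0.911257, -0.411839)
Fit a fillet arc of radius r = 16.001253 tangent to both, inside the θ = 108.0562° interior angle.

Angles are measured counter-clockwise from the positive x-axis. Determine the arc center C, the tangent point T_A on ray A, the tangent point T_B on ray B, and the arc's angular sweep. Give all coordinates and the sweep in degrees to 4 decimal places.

center=(-9.2209,-27.8453) T_A=(-21.0415,-17.0604) T_B=(-2.6310,-13.2640) sweep=71.9438

bisector direction at 281.6515° = (0.201958,-0.979394)
center distance |VC| = r/sin(θ/2) = 16.001253/sin(54.0281°) = 19.771594
C = V + |VC|·bis = (-9.2209,-27.8453)
T_A = V + ((C−V)·d_A)·d_A = V + 11.6136·d_A = (-21.0415,-17.0604)
T_B = V + ((C−V)·d_B)·d_B = V + 11.6136·d_B = (-2.6310,-13.2640)
sweep = 180° − θ = 71.9438°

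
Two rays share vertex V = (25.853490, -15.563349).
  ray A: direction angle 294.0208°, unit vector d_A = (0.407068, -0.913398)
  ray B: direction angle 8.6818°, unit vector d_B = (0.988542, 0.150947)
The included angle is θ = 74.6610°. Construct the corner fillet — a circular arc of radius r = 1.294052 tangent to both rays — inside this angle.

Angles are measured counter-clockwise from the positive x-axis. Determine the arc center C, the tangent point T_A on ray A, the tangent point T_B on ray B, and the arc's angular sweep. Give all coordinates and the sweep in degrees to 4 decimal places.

bisector direction at 331.3513° = (0.877576,-0.479438)
center distance |VC| = r/sin(θ/2) = 1.294052/sin(37.3305°) = 2.133949
C = V + |VC|·bis = (27.7262,-16.5864)
T_A = V + ((C−V)·d_A)·d_A = V + 1.6968·d_A = (26.5442,-17.1132)
T_B = V + ((C−V)·d_B)·d_B = V + 1.6968·d_B = (27.5309,-15.3072)
sweep = 180° − θ = 105.3390°

center=(27.7262,-16.5864) T_A=(26.5442,-17.1132) T_B=(27.5309,-15.3072) sweep=105.3390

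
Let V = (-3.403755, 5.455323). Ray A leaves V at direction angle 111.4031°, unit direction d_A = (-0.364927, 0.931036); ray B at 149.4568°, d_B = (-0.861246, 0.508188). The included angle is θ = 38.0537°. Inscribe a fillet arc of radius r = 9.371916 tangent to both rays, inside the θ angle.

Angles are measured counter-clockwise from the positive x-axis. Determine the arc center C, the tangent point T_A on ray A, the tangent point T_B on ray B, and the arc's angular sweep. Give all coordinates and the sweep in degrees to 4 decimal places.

center=(-22.0468,27.3377) T_A=(-13.3212,30.7578) T_B=(-26.8095,19.2662) sweep=141.9463

bisector direction at 130.4299° = (-0.648518,0.761199)
center distance |VC| = r/sin(θ/2) = 9.371916/sin(19.0268°) = 28.747220
C = V + |VC|·bis = (-22.0468,27.3377)
T_A = V + ((C−V)·d_A)·d_A = V + 27.1766·d_A = (-13.3212,30.7578)
T_B = V + ((C−V)·d_B)·d_B = V + 27.1766·d_B = (-26.8095,19.2662)
sweep = 180° − θ = 141.9463°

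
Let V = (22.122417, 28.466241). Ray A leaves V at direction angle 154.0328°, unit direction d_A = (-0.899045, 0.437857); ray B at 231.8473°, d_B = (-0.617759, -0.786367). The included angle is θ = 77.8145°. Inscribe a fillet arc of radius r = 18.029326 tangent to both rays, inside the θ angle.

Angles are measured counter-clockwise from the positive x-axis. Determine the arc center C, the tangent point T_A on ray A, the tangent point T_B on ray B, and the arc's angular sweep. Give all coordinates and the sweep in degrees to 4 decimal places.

center=(-5.8549,22.0380) T_A=(2.0394,38.2472) T_B=(8.3228,10.9002) sweep=102.1855

bisector direction at 192.9401° = (-0.974605,-0.223931)
center distance |VC| = r/sin(θ/2) = 18.029326/sin(38.9072°) = 28.706305
C = V + |VC|·bis = (-5.8549,22.0380)
T_A = V + ((C−V)·d_A)·d_A = V + 22.3382·d_A = (2.0394,38.2472)
T_B = V + ((C−V)·d_B)·d_B = V + 22.3382·d_B = (8.3228,10.9002)
sweep = 180° − θ = 102.1855°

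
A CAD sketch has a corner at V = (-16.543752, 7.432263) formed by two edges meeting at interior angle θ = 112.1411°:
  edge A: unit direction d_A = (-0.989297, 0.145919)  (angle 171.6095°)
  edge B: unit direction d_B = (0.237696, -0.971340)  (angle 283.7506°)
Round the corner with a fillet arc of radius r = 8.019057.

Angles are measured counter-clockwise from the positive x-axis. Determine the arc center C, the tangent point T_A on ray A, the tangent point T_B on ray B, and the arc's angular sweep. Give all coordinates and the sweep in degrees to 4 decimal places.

bisector direction at 227.6800° = (-0.673270,-0.739397)
center distance |VC| = r/sin(θ/2) = 8.019057/sin(56.0705°) = 9.664711
C = V + |VC|·bis = (-23.0507,0.2862)
T_A = V + ((C−V)·d_A)·d_A = V + 5.3946·d_A = (-21.8806,8.2194)
T_B = V + ((C−V)·d_B)·d_B = V + 5.3946·d_B = (-15.2615,2.1923)
sweep = 180° − θ = 67.8589°

center=(-23.0507,0.2862) T_A=(-21.8806,8.2194) T_B=(-15.2615,2.1923) sweep=67.8589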